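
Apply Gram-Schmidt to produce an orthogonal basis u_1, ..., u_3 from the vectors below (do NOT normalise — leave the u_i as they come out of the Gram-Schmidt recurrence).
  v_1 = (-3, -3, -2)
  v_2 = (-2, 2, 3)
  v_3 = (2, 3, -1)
Orthogonal basis:
  u_1 = (-3, -3, -2)
  u_2 = (-31/11, 13/11, 27/11)
  u_3 = (-205/338, 41/26, -246/169)

Apply the Gram-Schmidt recurrence
  u_1 = v_1
  u_i = v_i − Σ_{j<i} ((v_i · u_j) / (u_j · u_j)) · u_j.

Step by step this gives:
  u_1 = (-3, -3, -2)
  u_2 = (-31/11, 13/11, 27/11)
  u_3 = (-205/338, 41/26, -246/169)

Orthogonality check:
  u_2 · u_1 = 0 (should be 0)
  u_3 · u_1 = 0 (should be 0)
  u_3 · u_2 = 0 (should be 0)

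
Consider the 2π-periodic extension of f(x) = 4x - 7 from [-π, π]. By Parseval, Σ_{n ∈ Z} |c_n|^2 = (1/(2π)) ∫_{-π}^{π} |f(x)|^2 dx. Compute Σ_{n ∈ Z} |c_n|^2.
Σ |c_n|^2 = 16π^2/3 + 49

Expand and integrate term by term over [-π, π]:
  ∫ (4x)^2 dx = 16·(2π^3/3); ∫ 2·4·(-7)·x dx = 0 (odd integrand); ∫ (-7)^2 dx = 49·2π.
So (1/(2π)) ∫_{-π}^{π} (4x - 7)^2 dx = 16π^2/3 + 49 = 16π^2/3 + 49.
Parseval ⇒ Σ |c_n|^2 = 16π^2/3 + 49.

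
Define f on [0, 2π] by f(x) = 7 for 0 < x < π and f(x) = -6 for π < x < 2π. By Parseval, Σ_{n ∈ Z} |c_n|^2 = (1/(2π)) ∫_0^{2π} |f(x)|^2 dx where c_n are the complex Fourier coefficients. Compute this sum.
Σ |c_n|^2 = 85/2

Parseval equates the L^2 energy of f (normalised by 1/(2π)) with the ℓ^2 sum of its Fourier coefficients: (1/(2π)) ∫_0^{2π} |f|^2 = Σ |c_n|^2.
Compute the left side: (1/(2π)) [∫_0^π 7^2 dx + ∫_π^{2π} (-6)^2 dx] = (1/(2π)) · (49π + 36π) = (49 + 36)/2 = 85/2.
So Σ_{n ∈ Z} |c_n|^2 = 85/2.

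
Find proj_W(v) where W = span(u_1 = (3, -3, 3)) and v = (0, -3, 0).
proj_W(v) = (1, -1, 1)

Set up U = [u_1 | ... | u_1] ∈ R^(3×1). The projector onto W = col(U) is P = U (U^T U)^(-1) U^T.
Compute U^T U =
  [27],
and U^T v = (9).
Solve U^T U · c = U^T v for the coefficients: c = (1/3). The projection is proj_W(v) = U c.
Check: (v - proj_W(v)) · u_1 = 0  (should be 0).
Result: proj_W(v) = (1, -1, 1).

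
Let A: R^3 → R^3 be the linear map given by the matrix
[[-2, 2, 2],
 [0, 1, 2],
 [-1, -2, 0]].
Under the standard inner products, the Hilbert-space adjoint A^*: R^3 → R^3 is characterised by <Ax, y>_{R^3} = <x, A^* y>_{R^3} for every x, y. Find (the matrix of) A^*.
A^* = A^T =
[[-2, 0, -1],
 [2, 1, -2],
 [2, 2, 0]]

For real matrices with standard dot products, the defining identity <Ax, y> = <x, A^* y> gives (Ax)^T y = x^T (A^*) y, i.e. x^T A^T y = x^T (A^*) y. Since this holds for all x, y, we must have A^* = A^T. Therefore
A^* =
[[-2, 0, -1],
 [2, 1, -2],
 [2, 2, 0]].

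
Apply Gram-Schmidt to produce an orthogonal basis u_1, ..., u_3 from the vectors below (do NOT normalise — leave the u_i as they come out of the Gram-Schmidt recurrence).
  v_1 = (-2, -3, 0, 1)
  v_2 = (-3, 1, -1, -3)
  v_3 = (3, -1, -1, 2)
Orthogonal basis:
  u_1 = (-2, -3, 0, 1)
  u_2 = (-3, 1, -1, -3)
  u_3 = (17/28, -13/28, -7/4, -5/28)

Apply the Gram-Schmidt recurrence
  u_1 = v_1
  u_i = v_i − Σ_{j<i} ((v_i · u_j) / (u_j · u_j)) · u_j.

Step by step this gives:
  u_1 = (-2, -3, 0, 1)
  u_2 = (-3, 1, -1, -3)
  u_3 = (17/28, -13/28, -7/4, -5/28)

Orthogonality check:
  u_2 · u_1 = 0 (should be 0)
  u_3 · u_1 = 0 (should be 0)
  u_3 · u_2 = 0 (should be 0)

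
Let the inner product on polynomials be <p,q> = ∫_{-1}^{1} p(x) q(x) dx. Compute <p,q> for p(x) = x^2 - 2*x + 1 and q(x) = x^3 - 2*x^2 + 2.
<p,q> = 12/5

Expand the product: p(x)·q(x) = x^5 - 4*x^4 + 5*x^3 - 4*x + 2.
∫_{-1}^{1} of each monomial x^k gives [2/(k+1) if k even, 0 if k odd]. Integrating term-by-term (or equivalently evaluating the antiderivative F(x) = x^6/6 - 4*x^5/5 + 5*x^4/4 - 2*x^2 + 2*x at the endpoints):
  F(1) − F(−1) = 37/60 − (-107/60) = 12/5.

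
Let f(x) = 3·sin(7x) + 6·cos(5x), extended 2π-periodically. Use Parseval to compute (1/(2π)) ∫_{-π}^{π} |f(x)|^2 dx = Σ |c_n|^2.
Σ |c_n|^2 = 45/2

Expand |f|^2 and use orthogonality of {sin(nx), cos(mx)} on [-π, π]:
  ∫_{-π}^{π} sin(nx)^2 dx = π, ∫ cos(mx)^2 dx = π, and cross terms integrate to 0.
So ∫_{-π}^{π} f(x)^2 dx = 3^2 · π + 6^2 · π = (9 + 36)π.
Divide by 2π: (9 + 36)/2 = 45/2.
By Parseval, this equals Σ |c_n|^2.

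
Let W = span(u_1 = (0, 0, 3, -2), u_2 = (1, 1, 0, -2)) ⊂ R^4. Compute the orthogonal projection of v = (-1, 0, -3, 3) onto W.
proj_W(v) = (-1/2, -1/2, -3, 3)

Set up U = [u_1 | ... | u_2] ∈ R^(4×2). The projector onto W = col(U) is P = U (U^T U)^(-1) U^T.
Compute U^T U =
  [13, 4]
  [4, 6],
and U^T v = (-15, -7).
Solve U^T U · c = U^T v for the coefficients: c = (-1, -1/2). The projection is proj_W(v) = U c.
Check: (v - proj_W(v)) · u_1 = 0  (should be 0).
Check: (v - proj_W(v)) · u_2 = 0  (should be 0).
Result: proj_W(v) = (-1/2, -1/2, -3, 3).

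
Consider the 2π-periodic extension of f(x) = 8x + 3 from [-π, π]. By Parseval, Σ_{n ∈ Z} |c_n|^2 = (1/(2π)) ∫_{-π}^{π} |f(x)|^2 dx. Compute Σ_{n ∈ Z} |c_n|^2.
Σ |c_n|^2 = 64π^2/3 + 9

Expand and integrate term by term over [-π, π]:
  ∫ (8x)^2 dx = 64·(2π^3/3); ∫ 2·8·(3)·x dx = 0 (odd integrand); ∫ 3^2 dx = 9·2π.
So (1/(2π)) ∫_{-π}^{π} (8x + 3)^2 dx = 64π^2/3 + 9 = 64π^2/3 + 9.
Parseval ⇒ Σ |c_n|^2 = 64π^2/3 + 9.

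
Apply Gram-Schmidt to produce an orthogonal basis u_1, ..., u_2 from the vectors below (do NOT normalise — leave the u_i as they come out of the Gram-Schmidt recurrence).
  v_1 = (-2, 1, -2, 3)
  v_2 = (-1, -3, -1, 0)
Orthogonal basis:
  u_1 = (-2, 1, -2, 3)
  u_2 = (-8/9, -55/18, -8/9, -1/6)

Apply the Gram-Schmidt recurrence
  u_1 = v_1
  u_i = v_i − Σ_{j<i} ((v_i · u_j) / (u_j · u_j)) · u_j.

Step by step this gives:
  u_1 = (-2, 1, -2, 3)
  u_2 = (-8/9, -55/18, -8/9, -1/6)

Orthogonality check:
  u_2 · u_1 = 0 (should be 0)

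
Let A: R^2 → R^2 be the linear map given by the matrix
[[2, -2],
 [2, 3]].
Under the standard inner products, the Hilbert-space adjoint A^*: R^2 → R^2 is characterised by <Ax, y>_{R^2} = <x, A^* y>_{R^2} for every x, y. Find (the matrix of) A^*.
A^* = A^T =
[[2, 2],
 [-2, 3]]

For real matrices with standard dot products, the defining identity <Ax, y> = <x, A^* y> gives (Ax)^T y = x^T (A^*) y, i.e. x^T A^T y = x^T (A^*) y. Since this holds for all x, y, we must have A^* = A^T. Therefore
A^* =
[[2, 2],
 [-2, 3]].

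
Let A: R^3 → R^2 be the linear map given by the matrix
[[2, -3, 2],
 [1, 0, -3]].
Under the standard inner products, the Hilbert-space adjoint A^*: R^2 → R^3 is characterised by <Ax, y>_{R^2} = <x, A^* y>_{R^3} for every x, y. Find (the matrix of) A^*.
A^* = A^T =
[[2, 1],
 [-3, 0],
 [2, -3]]

For real matrices with standard dot products, the defining identity <Ax, y> = <x, A^* y> gives (Ax)^T y = x^T (A^*) y, i.e. x^T A^T y = x^T (A^*) y. Since this holds for all x, y, we must have A^* = A^T. Therefore
A^* =
[[2, 1],
 [-3, 0],
 [2, -3]].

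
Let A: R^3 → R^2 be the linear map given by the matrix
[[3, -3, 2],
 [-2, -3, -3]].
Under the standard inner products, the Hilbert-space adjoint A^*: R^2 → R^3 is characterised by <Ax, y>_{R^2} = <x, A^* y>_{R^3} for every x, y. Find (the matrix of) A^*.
A^* = A^T =
[[3, -2],
 [-3, -3],
 [2, -3]]

For real matrices with standard dot products, the defining identity <Ax, y> = <x, A^* y> gives (Ax)^T y = x^T (A^*) y, i.e. x^T A^T y = x^T (A^*) y. Since this holds for all x, y, we must have A^* = A^T. Therefore
A^* =
[[3, -2],
 [-3, -3],
 [2, -3]].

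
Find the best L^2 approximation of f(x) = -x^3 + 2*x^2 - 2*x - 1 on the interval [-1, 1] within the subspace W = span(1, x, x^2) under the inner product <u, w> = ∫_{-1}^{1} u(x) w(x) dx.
g(x) = 2*x^2 - 13*x/5 - 1

The best approximation g ∈ W is the orthogonal projection of f onto W. Writing g = a_0 + a_1 x + a_2 x^2, the coefficients solve the normal equations G · a = b where
  G_{ij} = <φ_i, φ_j> and b_i = <f, φ_i>, with φ_0 = 1, φ_1 = x, φ_2 = x^2.
G =
  [2, 0, 2/3]
  [0, 2/3, 0]
  [2/3, 0, 2/5],
b = (-2/3, -26/15, 2/15).
Solving gives a_0 = -1, a_1 = -13/5, a_2 = 2, so
  g(x) = 2*x^2 - 13*x/5 - 1.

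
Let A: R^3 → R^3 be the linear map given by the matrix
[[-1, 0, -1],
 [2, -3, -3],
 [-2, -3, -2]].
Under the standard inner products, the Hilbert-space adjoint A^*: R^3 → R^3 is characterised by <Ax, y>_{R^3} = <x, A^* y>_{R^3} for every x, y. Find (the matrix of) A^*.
A^* = A^T =
[[-1, 2, -2],
 [0, -3, -3],
 [-1, -3, -2]]

For real matrices with standard dot products, the defining identity <Ax, y> = <x, A^* y> gives (Ax)^T y = x^T (A^*) y, i.e. x^T A^T y = x^T (A^*) y. Since this holds for all x, y, we must have A^* = A^T. Therefore
A^* =
[[-1, 2, -2],
 [0, -3, -3],
 [-1, -3, -2]].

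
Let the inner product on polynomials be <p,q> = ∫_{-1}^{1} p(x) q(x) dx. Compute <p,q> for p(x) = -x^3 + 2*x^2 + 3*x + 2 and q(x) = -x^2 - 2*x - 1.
<p,q> = -32/3

Expand the product: p(x)·q(x) = x^5 - 6*x^3 - 10*x^2 - 7*x - 2.
∫_{-1}^{1} of each monomial x^k gives [2/(k+1) if k even, 0 if k odd]. Integrating term-by-term (or equivalently evaluating the antiderivative F(x) = x^6/6 - 3*x^4/2 - 10*x^3/3 - 7*x^2/2 - 2*x at the endpoints):
  F(1) − F(−1) = -61/6 − (1/2) = -32/3.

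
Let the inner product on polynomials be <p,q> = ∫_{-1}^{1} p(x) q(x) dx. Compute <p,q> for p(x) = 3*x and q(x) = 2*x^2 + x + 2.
<p,q> = 2

Expand the product: p(x)·q(x) = 6*x^3 + 3*x^2 + 6*x.
∫_{-1}^{1} of each monomial x^k gives [2/(k+1) if k even, 0 if k odd]. Integrating term-by-term (or equivalently evaluating the antiderivative F(x) = 3*x^4/2 + x^3 + 3*x^2 at the endpoints):
  F(1) − F(−1) = 11/2 − (7/2) = 2.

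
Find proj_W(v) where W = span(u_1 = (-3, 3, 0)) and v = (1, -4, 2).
proj_W(v) = (5/2, -5/2, 0)

Set up U = [u_1 | ... | u_1] ∈ R^(3×1). The projector onto W = col(U) is P = U (U^T U)^(-1) U^T.
Compute U^T U =
  [18],
and U^T v = (-15).
Solve U^T U · c = U^T v for the coefficients: c = (-5/6). The projection is proj_W(v) = U c.
Check: (v - proj_W(v)) · u_1 = 0  (should be 0).
Result: proj_W(v) = (5/2, -5/2, 0).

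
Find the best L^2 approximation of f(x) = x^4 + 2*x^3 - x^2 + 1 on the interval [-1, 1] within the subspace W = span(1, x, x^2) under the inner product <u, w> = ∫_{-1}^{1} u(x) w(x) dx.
g(x) = -x^2/7 + 6*x/5 + 32/35

The best approximation g ∈ W is the orthogonal projection of f onto W. Writing g = a_0 + a_1 x + a_2 x^2, the coefficients solve the normal equations G · a = b where
  G_{ij} = <φ_i, φ_j> and b_i = <f, φ_i>, with φ_0 = 1, φ_1 = x, φ_2 = x^2.
G =
  [2, 0, 2/3]
  [0, 2/3, 0]
  [2/3, 0, 2/5],
b = (26/15, 4/5, 58/105).
Solving gives a_0 = 32/35, a_1 = 6/5, a_2 = -1/7, so
  g(x) = -x^2/7 + 6*x/5 + 32/35.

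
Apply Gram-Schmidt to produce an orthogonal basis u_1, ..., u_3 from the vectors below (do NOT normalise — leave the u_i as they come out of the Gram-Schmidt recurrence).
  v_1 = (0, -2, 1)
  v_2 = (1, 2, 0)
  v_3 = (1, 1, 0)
Orthogonal basis:
  u_1 = (0, -2, 1)
  u_2 = (1, 2/5, 4/5)
  u_3 = (2/9, -1/9, -2/9)

Apply the Gram-Schmidt recurrence
  u_1 = v_1
  u_i = v_i − Σ_{j<i} ((v_i · u_j) / (u_j · u_j)) · u_j.

Step by step this gives:
  u_1 = (0, -2, 1)
  u_2 = (1, 2/5, 4/5)
  u_3 = (2/9, -1/9, -2/9)

Orthogonality check:
  u_2 · u_1 = 0 (should be 0)
  u_3 · u_1 = 0 (should be 0)
  u_3 · u_2 = 0 (should be 0)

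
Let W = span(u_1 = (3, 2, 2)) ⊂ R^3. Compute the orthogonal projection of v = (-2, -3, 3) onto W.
proj_W(v) = (-18/17, -12/17, -12/17)

Set up U = [u_1 | ... | u_1] ∈ R^(3×1). The projector onto W = col(U) is P = U (U^T U)^(-1) U^T.
Compute U^T U =
  [17],
and U^T v = (-6).
Solve U^T U · c = U^T v for the coefficients: c = (-6/17). The projection is proj_W(v) = U c.
Check: (v - proj_W(v)) · u_1 = 0  (should be 0).
Result: proj_W(v) = (-18/17, -12/17, -12/17).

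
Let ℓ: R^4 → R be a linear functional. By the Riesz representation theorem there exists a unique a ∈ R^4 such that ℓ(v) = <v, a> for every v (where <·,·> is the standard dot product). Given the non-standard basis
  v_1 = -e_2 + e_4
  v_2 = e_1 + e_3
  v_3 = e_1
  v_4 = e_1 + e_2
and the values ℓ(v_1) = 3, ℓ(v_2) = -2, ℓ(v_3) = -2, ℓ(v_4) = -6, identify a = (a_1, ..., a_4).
a = (-2, -4, 0, -1)

Write a = (a_1, ..., a_4) in the standard basis. For each basis vector v_i, ℓ(v_i) = <v_i, a> is a linear equation in the a_j's. Collect the n equations into a matrix system V a = ℓ, where row i of V is v_i (expressed in the standard basis). Since V is invertible (lower-triangular with 1s on the diagonal, up to permutation), solve by back-substitution:
  V =
[[0, -1, 0, 1],
 [1, 0, 1, 0],
 [1, 0, 0, 0],
 [1, 1, 0, 0]]
  V a = (3, -2, -2, -6)
Solving gives a = (-2, -4, 0, -1).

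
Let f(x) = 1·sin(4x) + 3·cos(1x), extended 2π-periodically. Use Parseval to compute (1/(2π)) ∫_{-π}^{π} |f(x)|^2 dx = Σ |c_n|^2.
Σ |c_n|^2 = 5

Expand |f|^2 and use orthogonality of {sin(nx), cos(mx)} on [-π, π]:
  ∫_{-π}^{π} sin(nx)^2 dx = π, ∫ cos(mx)^2 dx = π, and cross terms integrate to 0.
So ∫_{-π}^{π} f(x)^2 dx = 1^2 · π + 3^2 · π = (1 + 9)π.
Divide by 2π: (1 + 9)/2 = 5.
By Parseval, this equals Σ |c_n|^2.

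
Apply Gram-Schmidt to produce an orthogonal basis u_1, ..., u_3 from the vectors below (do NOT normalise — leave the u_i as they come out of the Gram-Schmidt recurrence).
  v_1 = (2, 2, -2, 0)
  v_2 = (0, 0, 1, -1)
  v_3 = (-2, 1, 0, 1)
Orthogonal basis:
  u_1 = (2, 2, -2, 0)
  u_2 = (1/3, 1/3, 2/3, -1)
  u_3 = (-7/5, 8/5, 1/5, 1/5)

Apply the Gram-Schmidt recurrence
  u_1 = v_1
  u_i = v_i − Σ_{j<i} ((v_i · u_j) / (u_j · u_j)) · u_j.

Step by step this gives:
  u_1 = (2, 2, -2, 0)
  u_2 = (1/3, 1/3, 2/3, -1)
  u_3 = (-7/5, 8/5, 1/5, 1/5)

Orthogonality check:
  u_2 · u_1 = 0 (should be 0)
  u_3 · u_1 = 0 (should be 0)
  u_3 · u_2 = 0 (should be 0)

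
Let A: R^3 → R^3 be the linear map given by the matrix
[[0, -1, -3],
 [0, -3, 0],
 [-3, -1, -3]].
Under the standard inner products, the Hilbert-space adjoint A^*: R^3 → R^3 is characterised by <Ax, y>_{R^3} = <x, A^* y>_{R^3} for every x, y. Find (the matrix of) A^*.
A^* = A^T =
[[0, 0, -3],
 [-1, -3, -1],
 [-3, 0, -3]]

For real matrices with standard dot products, the defining identity <Ax, y> = <x, A^* y> gives (Ax)^T y = x^T (A^*) y, i.e. x^T A^T y = x^T (A^*) y. Since this holds for all x, y, we must have A^* = A^T. Therefore
A^* =
[[0, 0, -3],
 [-1, -3, -1],
 [-3, 0, -3]].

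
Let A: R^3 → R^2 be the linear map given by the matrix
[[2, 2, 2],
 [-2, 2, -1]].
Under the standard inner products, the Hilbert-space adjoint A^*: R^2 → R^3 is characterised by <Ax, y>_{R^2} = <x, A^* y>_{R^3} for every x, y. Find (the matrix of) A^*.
A^* = A^T =
[[2, -2],
 [2, 2],
 [2, -1]]

For real matrices with standard dot products, the defining identity <Ax, y> = <x, A^* y> gives (Ax)^T y = x^T (A^*) y, i.e. x^T A^T y = x^T (A^*) y. Since this holds for all x, y, we must have A^* = A^T. Therefore
A^* =
[[2, -2],
 [2, 2],
 [2, -1]].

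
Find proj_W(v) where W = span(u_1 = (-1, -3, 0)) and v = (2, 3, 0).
proj_W(v) = (11/10, 33/10, 0)

Set up U = [u_1 | ... | u_1] ∈ R^(3×1). The projector onto W = col(U) is P = U (U^T U)^(-1) U^T.
Compute U^T U =
  [10],
and U^T v = (-11).
Solve U^T U · c = U^T v for the coefficients: c = (-11/10). The projection is proj_W(v) = U c.
Check: (v - proj_W(v)) · u_1 = 0  (should be 0).
Result: proj_W(v) = (11/10, 33/10, 0).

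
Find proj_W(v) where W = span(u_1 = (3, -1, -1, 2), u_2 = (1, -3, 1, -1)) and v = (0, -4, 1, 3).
proj_W(v) = (119/57, -149/57, 5/19, 11/57)

Set up U = [u_1 | ... | u_2] ∈ R^(4×2). The projector onto W = col(U) is P = U (U^T U)^(-1) U^T.
Compute U^T U =
  [15, 3]
  [3, 12],
and U^T v = (9, 10).
Solve U^T U · c = U^T v for the coefficients: c = (26/57, 41/57). The projection is proj_W(v) = U c.
Check: (v - proj_W(v)) · u_1 = 0  (should be 0).
Check: (v - proj_W(v)) · u_2 = 0  (should be 0).
Result: proj_W(v) = (119/57, -149/57, 5/19, 11/57).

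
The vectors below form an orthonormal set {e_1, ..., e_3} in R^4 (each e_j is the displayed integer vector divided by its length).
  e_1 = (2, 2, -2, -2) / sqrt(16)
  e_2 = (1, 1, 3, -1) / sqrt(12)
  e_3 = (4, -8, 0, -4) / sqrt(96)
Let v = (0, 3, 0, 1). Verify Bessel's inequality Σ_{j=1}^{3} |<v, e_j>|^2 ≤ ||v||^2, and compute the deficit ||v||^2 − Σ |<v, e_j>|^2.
Σ |<v, e_j>|^2 = 19/2; ||v||^2 = 10; deficit = 1/2

Write each e_j = u_j / sqrt(<u_j, u_j>) where u_j is the displayed integer vector. Then <v, e_j> = <v, u_j> / sqrt(<u_j, u_j>), so |<v, e_j>|^2 = <v, u_j>^2 / <u_j, u_j>.
Coefficients: <v, e_1> = 4/sqrt(16), <v, e_2> = 2/sqrt(12), <v, e_3> = -28/sqrt(96).
Square and sum: Σ |<v, e_j>|^2 = 19/2.
Compute ||v||^2 = v·v = 10.
Deficit = 10 − 19/2 = 1/2 ≥ 0, confirming Bessel's inequality. (The deficit equals ||v − Σ <v,e_j> e_j||^2, the squared distance from v to span{e_j}.)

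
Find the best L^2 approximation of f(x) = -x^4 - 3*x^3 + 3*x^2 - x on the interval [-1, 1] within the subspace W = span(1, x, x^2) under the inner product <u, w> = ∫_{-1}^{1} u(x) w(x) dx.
g(x) = 15*x^2/7 - 14*x/5 + 3/35

The best approximation g ∈ W is the orthogonal projection of f onto W. Writing g = a_0 + a_1 x + a_2 x^2, the coefficients solve the normal equations G · a = b where
  G_{ij} = <φ_i, φ_j> and b_i = <f, φ_i>, with φ_0 = 1, φ_1 = x, φ_2 = x^2.
G =
  [2, 0, 2/3]
  [0, 2/3, 0]
  [2/3, 0, 2/5],
b = (8/5, -28/15, 32/35).
Solving gives a_0 = 3/35, a_1 = -14/5, a_2 = 15/7, so
  g(x) = 15*x^2/7 - 14*x/5 + 3/35.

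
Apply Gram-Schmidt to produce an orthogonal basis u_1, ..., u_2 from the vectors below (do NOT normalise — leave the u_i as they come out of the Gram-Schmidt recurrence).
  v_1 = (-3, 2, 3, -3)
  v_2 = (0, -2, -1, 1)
Orthogonal basis:
  u_1 = (-3, 2, 3, -3)
  u_2 = (-30/31, -42/31, -1/31, 1/31)

Apply the Gram-Schmidt recurrence
  u_1 = v_1
  u_i = v_i − Σ_{j<i} ((v_i · u_j) / (u_j · u_j)) · u_j.

Step by step this gives:
  u_1 = (-3, 2, 3, -3)
  u_2 = (-30/31, -42/31, -1/31, 1/31)

Orthogonality check:
  u_2 · u_1 = 0 (should be 0)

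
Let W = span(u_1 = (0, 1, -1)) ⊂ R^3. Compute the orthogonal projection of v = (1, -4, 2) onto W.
proj_W(v) = (0, -3, 3)

Set up U = [u_1 | ... | u_1] ∈ R^(3×1). The projector onto W = col(U) is P = U (U^T U)^(-1) U^T.
Compute U^T U =
  [2],
and U^T v = (-6).
Solve U^T U · c = U^T v for the coefficients: c = (-3). The projection is proj_W(v) = U c.
Check: (v - proj_W(v)) · u_1 = 0  (should be 0).
Result: proj_W(v) = (0, -3, 3).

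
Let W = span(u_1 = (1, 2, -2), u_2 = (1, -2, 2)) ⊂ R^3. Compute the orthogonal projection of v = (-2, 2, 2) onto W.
proj_W(v) = (-2, 0, 0)

Set up U = [u_1 | ... | u_2] ∈ R^(3×2). The projector onto W = col(U) is P = U (U^T U)^(-1) U^T.
Compute U^T U =
  [9, -7]
  [-7, 9],
and U^T v = (-2, -2).
Solve U^T U · c = U^T v for the coefficients: c = (-1, -1). The projection is proj_W(v) = U c.
Check: (v - proj_W(v)) · u_1 = 0  (should be 0).
Check: (v - proj_W(v)) · u_2 = 0  (should be 0).
Result: proj_W(v) = (-2, 0, 0).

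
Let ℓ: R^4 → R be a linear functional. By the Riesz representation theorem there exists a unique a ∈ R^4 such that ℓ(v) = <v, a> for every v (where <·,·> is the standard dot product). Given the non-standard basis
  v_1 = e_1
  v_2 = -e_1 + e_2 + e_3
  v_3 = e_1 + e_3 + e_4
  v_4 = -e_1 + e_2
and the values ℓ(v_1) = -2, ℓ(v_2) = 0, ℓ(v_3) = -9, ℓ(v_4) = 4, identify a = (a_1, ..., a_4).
a = (-2, 2, -4, -3)

Write a = (a_1, ..., a_4) in the standard basis. For each basis vector v_i, ℓ(v_i) = <v_i, a> is a linear equation in the a_j's. Collect the n equations into a matrix system V a = ℓ, where row i of V is v_i (expressed in the standard basis). Since V is invertible (lower-triangular with 1s on the diagonal, up to permutation), solve by back-substitution:
  V =
[[1, 0, 0, 0],
 [-1, 1, 1, 0],
 [1, 0, 1, 1],
 [-1, 1, 0, 0]]
  V a = (-2, 0, -9, 4)
Solving gives a = (-2, 2, -4, -3).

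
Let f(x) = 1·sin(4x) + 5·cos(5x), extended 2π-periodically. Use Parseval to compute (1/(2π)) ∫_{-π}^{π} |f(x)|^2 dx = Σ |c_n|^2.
Σ |c_n|^2 = 13

Expand |f|^2 and use orthogonality of {sin(nx), cos(mx)} on [-π, π]:
  ∫_{-π}^{π} sin(nx)^2 dx = π, ∫ cos(mx)^2 dx = π, and cross terms integrate to 0.
So ∫_{-π}^{π} f(x)^2 dx = 1^2 · π + 5^2 · π = (1 + 25)π.
Divide by 2π: (1 + 25)/2 = 13.
By Parseval, this equals Σ |c_n|^2.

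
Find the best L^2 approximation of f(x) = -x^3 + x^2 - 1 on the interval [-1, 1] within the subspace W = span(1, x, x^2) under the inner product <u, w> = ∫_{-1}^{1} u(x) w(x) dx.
g(x) = x^2 - 3*x/5 - 1

The best approximation g ∈ W is the orthogonal projection of f onto W. Writing g = a_0 + a_1 x + a_2 x^2, the coefficients solve the normal equations G · a = b where
  G_{ij} = <φ_i, φ_j> and b_i = <f, φ_i>, with φ_0 = 1, φ_1 = x, φ_2 = x^2.
G =
  [2, 0, 2/3]
  [0, 2/3, 0]
  [2/3, 0, 2/5],
b = (-4/3, -2/5, -4/15).
Solving gives a_0 = -1, a_1 = -3/5, a_2 = 1, so
  g(x) = x^2 - 3*x/5 - 1.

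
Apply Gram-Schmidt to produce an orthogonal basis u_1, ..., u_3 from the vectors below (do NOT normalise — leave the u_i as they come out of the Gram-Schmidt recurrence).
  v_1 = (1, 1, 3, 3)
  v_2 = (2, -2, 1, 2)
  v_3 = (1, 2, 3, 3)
Orthogonal basis:
  u_1 = (1, 1, 3, 3)
  u_2 = (31/20, -49/20, -7/20, 13/20)
  u_3 = (67/179, 50/179, -44/179, 5/179)

Apply the Gram-Schmidt recurrence
  u_1 = v_1
  u_i = v_i − Σ_{j<i} ((v_i · u_j) / (u_j · u_j)) · u_j.

Step by step this gives:
  u_1 = (1, 1, 3, 3)
  u_2 = (31/20, -49/20, -7/20, 13/20)
  u_3 = (67/179, 50/179, -44/179, 5/179)

Orthogonality check:
  u_2 · u_1 = 0 (should be 0)
  u_3 · u_1 = 0 (should be 0)
  u_3 · u_2 = 0 (should be 0)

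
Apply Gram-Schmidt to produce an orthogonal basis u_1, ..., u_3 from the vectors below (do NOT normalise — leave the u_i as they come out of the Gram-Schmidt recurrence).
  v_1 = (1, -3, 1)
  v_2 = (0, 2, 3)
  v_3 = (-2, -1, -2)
Orthogonal basis:
  u_1 = (1, -3, 1)
  u_2 = (3/11, 13/11, 36/11)
  u_3 = (-231/134, -63/134, 21/67)

Apply the Gram-Schmidt recurrence
  u_1 = v_1
  u_i = v_i − Σ_{j<i} ((v_i · u_j) / (u_j · u_j)) · u_j.

Step by step this gives:
  u_1 = (1, -3, 1)
  u_2 = (3/11, 13/11, 36/11)
  u_3 = (-231/134, -63/134, 21/67)

Orthogonality check:
  u_2 · u_1 = 0 (should be 0)
  u_3 · u_1 = 0 (should be 0)
  u_3 · u_2 = 0 (should be 0)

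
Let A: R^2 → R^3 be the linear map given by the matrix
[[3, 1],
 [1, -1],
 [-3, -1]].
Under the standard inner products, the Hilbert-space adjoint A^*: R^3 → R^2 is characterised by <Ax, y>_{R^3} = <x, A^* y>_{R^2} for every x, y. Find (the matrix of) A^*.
A^* = A^T =
[[3, 1, -3],
 [1, -1, -1]]

For real matrices with standard dot products, the defining identity <Ax, y> = <x, A^* y> gives (Ax)^T y = x^T (A^*) y, i.e. x^T A^T y = x^T (A^*) y. Since this holds for all x, y, we must have A^* = A^T. Therefore
A^* =
[[3, 1, -3],
 [1, -1, -1]].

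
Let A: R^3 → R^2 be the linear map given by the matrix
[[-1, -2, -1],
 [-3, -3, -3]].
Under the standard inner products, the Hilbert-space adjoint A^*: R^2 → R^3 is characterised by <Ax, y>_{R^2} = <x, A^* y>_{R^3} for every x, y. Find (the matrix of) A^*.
A^* = A^T =
[[-1, -3],
 [-2, -3],
 [-1, -3]]

For real matrices with standard dot products, the defining identity <Ax, y> = <x, A^* y> gives (Ax)^T y = x^T (A^*) y, i.e. x^T A^T y = x^T (A^*) y. Since this holds for all x, y, we must have A^* = A^T. Therefore
A^* =
[[-1, -3],
 [-2, -3],
 [-1, -3]].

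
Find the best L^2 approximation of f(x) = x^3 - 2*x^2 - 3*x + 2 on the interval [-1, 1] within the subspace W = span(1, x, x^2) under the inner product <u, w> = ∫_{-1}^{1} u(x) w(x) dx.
g(x) = -2*x^2 - 12*x/5 + 2

The best approximation g ∈ W is the orthogonal projection of f onto W. Writing g = a_0 + a_1 x + a_2 x^2, the coefficients solve the normal equations G · a = b where
  G_{ij} = <φ_i, φ_j> and b_i = <f, φ_i>, with φ_0 = 1, φ_1 = x, φ_2 = x^2.
G =
  [2, 0, 2/3]
  [0, 2/3, 0]
  [2/3, 0, 2/5],
b = (8/3, -8/5, 8/15).
Solving gives a_0 = 2, a_1 = -12/5, a_2 = -2, so
  g(x) = -2*x^2 - 12*x/5 + 2.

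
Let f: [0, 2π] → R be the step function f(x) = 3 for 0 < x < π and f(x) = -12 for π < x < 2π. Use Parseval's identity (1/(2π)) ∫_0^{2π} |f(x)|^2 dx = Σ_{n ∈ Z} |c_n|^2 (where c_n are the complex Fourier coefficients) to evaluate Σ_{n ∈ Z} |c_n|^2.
Σ |c_n|^2 = 153/2

Parseval equates the L^2 energy of f (normalised by 1/(2π)) with the ℓ^2 sum of its Fourier coefficients: (1/(2π)) ∫_0^{2π} |f|^2 = Σ |c_n|^2.
Compute the left side: (1/(2π)) [∫_0^π 3^2 dx + ∫_π^{2π} (-12)^2 dx] = (1/(2π)) · (9π + 144π) = (9 + 144)/2 = 153/2.
So Σ_{n ∈ Z} |c_n|^2 = 153/2.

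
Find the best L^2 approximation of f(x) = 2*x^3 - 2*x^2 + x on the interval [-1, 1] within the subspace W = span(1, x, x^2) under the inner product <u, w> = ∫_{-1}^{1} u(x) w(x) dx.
g(x) = -2*x^2 + 11*x/5

The best approximation g ∈ W is the orthogonal projection of f onto W. Writing g = a_0 + a_1 x + a_2 x^2, the coefficients solve the normal equations G · a = b where
  G_{ij} = <φ_i, φ_j> and b_i = <f, φ_i>, with φ_0 = 1, φ_1 = x, φ_2 = x^2.
G =
  [2, 0, 2/3]
  [0, 2/3, 0]
  [2/3, 0, 2/5],
b = (-4/3, 22/15, -4/5).
Solving gives a_0 = 0, a_1 = 11/5, a_2 = -2, so
  g(x) = -2*x^2 + 11*x/5.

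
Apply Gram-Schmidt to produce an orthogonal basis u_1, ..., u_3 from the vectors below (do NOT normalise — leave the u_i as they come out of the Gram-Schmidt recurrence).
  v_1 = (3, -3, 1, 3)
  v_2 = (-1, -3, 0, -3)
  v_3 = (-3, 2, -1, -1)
Orthogonal basis:
  u_1 = (3, -3, 1, 3)
  u_2 = (-19/28, -93/28, 3/28, -75/28)
  u_3 = (-543/523, -208/523, -162/523, 389/523)

Apply the Gram-Schmidt recurrence
  u_1 = v_1
  u_i = v_i − Σ_{j<i} ((v_i · u_j) / (u_j · u_j)) · u_j.

Step by step this gives:
  u_1 = (3, -3, 1, 3)
  u_2 = (-19/28, -93/28, 3/28, -75/28)
  u_3 = (-543/523, -208/523, -162/523, 389/523)

Orthogonality check:
  u_2 · u_1 = 0 (should be 0)
  u_3 · u_1 = 0 (should be 0)
  u_3 · u_2 = 0 (should be 0)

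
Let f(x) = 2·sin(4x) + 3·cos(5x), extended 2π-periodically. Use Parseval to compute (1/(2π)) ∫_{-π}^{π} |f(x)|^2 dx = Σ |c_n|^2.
Σ |c_n|^2 = 13/2

Expand |f|^2 and use orthogonality of {sin(nx), cos(mx)} on [-π, π]:
  ∫_{-π}^{π} sin(nx)^2 dx = π, ∫ cos(mx)^2 dx = π, and cross terms integrate to 0.
So ∫_{-π}^{π} f(x)^2 dx = 2^2 · π + 3^2 · π = (4 + 9)π.
Divide by 2π: (4 + 9)/2 = 13/2.
By Parseval, this equals Σ |c_n|^2.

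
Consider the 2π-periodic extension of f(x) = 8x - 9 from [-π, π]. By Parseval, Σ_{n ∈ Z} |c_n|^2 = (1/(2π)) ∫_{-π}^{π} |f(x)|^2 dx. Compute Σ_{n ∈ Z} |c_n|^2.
Σ |c_n|^2 = 64π^2/3 + 81

Expand and integrate term by term over [-π, π]:
  ∫ (8x)^2 dx = 64·(2π^3/3); ∫ 2·8·(-9)·x dx = 0 (odd integrand); ∫ (-9)^2 dx = 81·2π.
So (1/(2π)) ∫_{-π}^{π} (8x - 9)^2 dx = 64π^2/3 + 81 = 64π^2/3 + 81.
Parseval ⇒ Σ |c_n|^2 = 64π^2/3 + 81.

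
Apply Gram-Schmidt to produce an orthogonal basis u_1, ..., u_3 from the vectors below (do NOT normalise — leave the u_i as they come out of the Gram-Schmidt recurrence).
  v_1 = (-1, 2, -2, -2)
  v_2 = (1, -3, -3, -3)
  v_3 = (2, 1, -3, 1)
Orthogonal basis:
  u_1 = (-1, 2, -2, -2)
  u_2 = (18/13, -49/13, -29/13, -29/13)
  u_3 = (240/113, 100/113, -236/113, 216/113)

Apply the Gram-Schmidt recurrence
  u_1 = v_1
  u_i = v_i − Σ_{j<i} ((v_i · u_j) / (u_j · u_j)) · u_j.

Step by step this gives:
  u_1 = (-1, 2, -2, -2)
  u_2 = (18/13, -49/13, -29/13, -29/13)
  u_3 = (240/113, 100/113, -236/113, 216/113)

Orthogonality check:
  u_2 · u_1 = 0 (should be 0)
  u_3 · u_1 = 0 (should be 0)
  u_3 · u_2 = 0 (should be 0)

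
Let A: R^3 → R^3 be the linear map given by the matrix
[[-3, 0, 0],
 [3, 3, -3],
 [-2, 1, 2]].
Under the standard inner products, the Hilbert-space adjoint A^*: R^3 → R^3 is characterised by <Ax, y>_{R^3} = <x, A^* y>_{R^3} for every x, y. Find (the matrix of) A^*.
A^* = A^T =
[[-3, 3, -2],
 [0, 3, 1],
 [0, -3, 2]]

For real matrices with standard dot products, the defining identity <Ax, y> = <x, A^* y> gives (Ax)^T y = x^T (A^*) y, i.e. x^T A^T y = x^T (A^*) y. Since this holds for all x, y, we must have A^* = A^T. Therefore
A^* =
[[-3, 3, -2],
 [0, 3, 1],
 [0, -3, 2]].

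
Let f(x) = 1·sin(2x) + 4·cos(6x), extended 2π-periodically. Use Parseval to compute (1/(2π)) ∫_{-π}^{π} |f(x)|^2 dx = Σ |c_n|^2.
Σ |c_n|^2 = 17/2

Expand |f|^2 and use orthogonality of {sin(nx), cos(mx)} on [-π, π]:
  ∫_{-π}^{π} sin(nx)^2 dx = π, ∫ cos(mx)^2 dx = π, and cross terms integrate to 0.
So ∫_{-π}^{π} f(x)^2 dx = 1^2 · π + 4^2 · π = (1 + 16)π.
Divide by 2π: (1 + 16)/2 = 17/2.
By Parseval, this equals Σ |c_n|^2.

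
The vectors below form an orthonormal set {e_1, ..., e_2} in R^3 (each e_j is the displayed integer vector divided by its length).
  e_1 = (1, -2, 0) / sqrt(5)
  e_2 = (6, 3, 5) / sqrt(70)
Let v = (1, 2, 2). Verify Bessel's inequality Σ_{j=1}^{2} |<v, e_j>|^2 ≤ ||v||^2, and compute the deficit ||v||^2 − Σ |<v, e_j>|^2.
Σ |<v, e_j>|^2 = 61/7; ||v||^2 = 9; deficit = 2/7

Write each e_j = u_j / sqrt(<u_j, u_j>) where u_j is the displayed integer vector. Then <v, e_j> = <v, u_j> / sqrt(<u_j, u_j>), so |<v, e_j>|^2 = <v, u_j>^2 / <u_j, u_j>.
Coefficients: <v, e_1> = -3/sqrt(5), <v, e_2> = 22/sqrt(70).
Square and sum: Σ |<v, e_j>|^2 = 61/7.
Compute ||v||^2 = v·v = 9.
Deficit = 9 − 61/7 = 2/7 ≥ 0, confirming Bessel's inequality. (The deficit equals ||v − Σ <v,e_j> e_j||^2, the squared distance from v to span{e_j}.)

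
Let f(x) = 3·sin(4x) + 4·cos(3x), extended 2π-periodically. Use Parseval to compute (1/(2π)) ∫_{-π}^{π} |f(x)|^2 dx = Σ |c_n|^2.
Σ |c_n|^2 = 25/2

Expand |f|^2 and use orthogonality of {sin(nx), cos(mx)} on [-π, π]:
  ∫_{-π}^{π} sin(nx)^2 dx = π, ∫ cos(mx)^2 dx = π, and cross terms integrate to 0.
So ∫_{-π}^{π} f(x)^2 dx = 3^2 · π + 4^2 · π = (9 + 16)π.
Divide by 2π: (9 + 16)/2 = 25/2.
By Parseval, this equals Σ |c_n|^2.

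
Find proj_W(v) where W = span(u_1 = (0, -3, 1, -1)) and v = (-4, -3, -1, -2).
proj_W(v) = (0, -30/11, 10/11, -10/11)

Set up U = [u_1 | ... | u_1] ∈ R^(4×1). The projector onto W = col(U) is P = U (U^T U)^(-1) U^T.
Compute U^T U =
  [11],
and U^T v = (10).
Solve U^T U · c = U^T v for the coefficients: c = (10/11). The projection is proj_W(v) = U c.
Check: (v - proj_W(v)) · u_1 = 0  (should be 0).
Result: proj_W(v) = (0, -30/11, 10/11, -10/11).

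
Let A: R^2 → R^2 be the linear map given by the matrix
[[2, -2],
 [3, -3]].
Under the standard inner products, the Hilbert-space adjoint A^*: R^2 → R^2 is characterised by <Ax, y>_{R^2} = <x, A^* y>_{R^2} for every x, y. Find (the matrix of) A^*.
A^* = A^T =
[[2, 3],
 [-2, -3]]

For real matrices with standard dot products, the defining identity <Ax, y> = <x, A^* y> gives (Ax)^T y = x^T (A^*) y, i.e. x^T A^T y = x^T (A^*) y. Since this holds for all x, y, we must have A^* = A^T. Therefore
A^* =
[[2, 3],
 [-2, -3]].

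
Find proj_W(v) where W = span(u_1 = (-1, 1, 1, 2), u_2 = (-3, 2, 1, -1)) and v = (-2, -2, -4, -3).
proj_W(v) = (13/89, -60/89, -107/89, -355/89)

Set up U = [u_1 | ... | u_2] ∈ R^(4×2). The projector onto W = col(U) is P = U (U^T U)^(-1) U^T.
Compute U^T U =
  [7, 4]
  [4, 15],
and U^T v = (-10, 1).
Solve U^T U · c = U^T v for the coefficients: c = (-154/89, 47/89). The projection is proj_W(v) = U c.
Check: (v - proj_W(v)) · u_1 = 0  (should be 0).
Check: (v - proj_W(v)) · u_2 = 0  (should be 0).
Result: proj_W(v) = (13/89, -60/89, -107/89, -355/89).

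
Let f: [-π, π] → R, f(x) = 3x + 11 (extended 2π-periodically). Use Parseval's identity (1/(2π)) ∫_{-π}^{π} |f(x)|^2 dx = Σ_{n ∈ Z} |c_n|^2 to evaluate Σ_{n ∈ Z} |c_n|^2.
Σ |c_n|^2 = 3π^2 + 121

Expand and integrate term by term over [-π, π]:
  ∫ (3x)^2 dx = 9·(2π^3/3); ∫ 2·3·(11)·x dx = 0 (odd integrand); ∫ 11^2 dx = 121·2π.
So (1/(2π)) ∫_{-π}^{π} (3x + 11)^2 dx = 9π^2/3 + 121 = 3π^2 + 121.
Parseval ⇒ Σ |c_n|^2 = 3π^2 + 121.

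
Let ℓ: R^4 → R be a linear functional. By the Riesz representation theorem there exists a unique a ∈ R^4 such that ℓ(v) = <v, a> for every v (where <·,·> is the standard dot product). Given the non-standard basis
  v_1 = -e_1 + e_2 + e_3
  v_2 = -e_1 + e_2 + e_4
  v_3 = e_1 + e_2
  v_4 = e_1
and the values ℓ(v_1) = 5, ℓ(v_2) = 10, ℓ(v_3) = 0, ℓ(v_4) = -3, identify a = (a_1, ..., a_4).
a = (-3, 3, -1, 4)

Write a = (a_1, ..., a_4) in the standard basis. For each basis vector v_i, ℓ(v_i) = <v_i, a> is a linear equation in the a_j's. Collect the n equations into a matrix system V a = ℓ, where row i of V is v_i (expressed in the standard basis). Since V is invertible (lower-triangular with 1s on the diagonal, up to permutation), solve by back-substitution:
  V =
[[-1, 1, 1, 0],
 [-1, 1, 0, 1],
 [1, 1, 0, 0],
 [1, 0, 0, 0]]
  V a = (5, 10, 0, -3)
Solving gives a = (-3, 3, -1, 4).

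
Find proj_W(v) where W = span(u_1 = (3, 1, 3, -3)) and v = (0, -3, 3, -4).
proj_W(v) = (27/14, 9/14, 27/14, -27/14)

Set up U = [u_1 | ... | u_1] ∈ R^(4×1). The projector onto W = col(U) is P = U (U^T U)^(-1) U^T.
Compute U^T U =
  [28],
and U^T v = (18).
Solve U^T U · c = U^T v for the coefficients: c = (9/14). The projection is proj_W(v) = U c.
Check: (v - proj_W(v)) · u_1 = 0  (should be 0).
Result: proj_W(v) = (27/14, 9/14, 27/14, -27/14).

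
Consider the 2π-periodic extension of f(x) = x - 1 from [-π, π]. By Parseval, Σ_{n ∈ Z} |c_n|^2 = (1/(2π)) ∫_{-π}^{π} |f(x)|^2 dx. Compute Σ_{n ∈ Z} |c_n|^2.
Σ |c_n|^2 = π^2/3 + 1

Expand and integrate term by term over [-π, π]:
  ∫ (x)^2 dx = 1·(2π^3/3); ∫ 2·1·(-1)·x dx = 0 (odd integrand); ∫ (-1)^2 dx = 1·2π.
So (1/(2π)) ∫_{-π}^{π} (x - 1)^2 dx = 1π^2/3 + 1 = π^2/3 + 1.
Parseval ⇒ Σ |c_n|^2 = π^2/3 + 1.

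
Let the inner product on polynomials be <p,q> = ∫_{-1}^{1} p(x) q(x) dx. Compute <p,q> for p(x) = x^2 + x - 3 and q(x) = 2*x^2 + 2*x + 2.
<p,q> = -188/15

Expand the product: p(x)·q(x) = 2*x^4 + 4*x^3 - 2*x^2 - 4*x - 6.
∫_{-1}^{1} of each monomial x^k gives [2/(k+1) if k even, 0 if k odd]. Integrating term-by-term (or equivalently evaluating the antiderivative F(x) = 2*x^5/5 + x^4 - 2*x^3/3 - 2*x^2 - 6*x at the endpoints):
  F(1) − F(−1) = -109/15 − (79/15) = -188/15.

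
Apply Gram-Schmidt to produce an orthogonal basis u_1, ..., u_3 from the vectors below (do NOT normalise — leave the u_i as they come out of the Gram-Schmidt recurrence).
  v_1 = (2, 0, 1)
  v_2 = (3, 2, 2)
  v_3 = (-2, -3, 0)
Orthogonal basis:
  u_1 = (2, 0, 1)
  u_2 = (-1/5, 2, 2/5)
  u_3 = (-2/3, -1/3, 4/3)

Apply the Gram-Schmidt recurrence
  u_1 = v_1
  u_i = v_i − Σ_{j<i} ((v_i · u_j) / (u_j · u_j)) · u_j.

Step by step this gives:
  u_1 = (2, 0, 1)
  u_2 = (-1/5, 2, 2/5)
  u_3 = (-2/3, -1/3, 4/3)

Orthogonality check:
  u_2 · u_1 = 0 (should be 0)
  u_3 · u_1 = 0 (should be 0)
  u_3 · u_2 = 0 (should be 0)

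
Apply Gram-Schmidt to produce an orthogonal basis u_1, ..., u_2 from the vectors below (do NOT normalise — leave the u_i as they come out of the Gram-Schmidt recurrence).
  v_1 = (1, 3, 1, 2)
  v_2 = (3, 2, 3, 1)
Orthogonal basis:
  u_1 = (1, 3, 1, 2)
  u_2 = (31/15, -4/5, 31/15, -13/15)

Apply the Gram-Schmidt recurrence
  u_1 = v_1
  u_i = v_i − Σ_{j<i} ((v_i · u_j) / (u_j · u_j)) · u_j.

Step by step this gives:
  u_1 = (1, 3, 1, 2)
  u_2 = (31/15, -4/5, 31/15, -13/15)

Orthogonality check:
  u_2 · u_1 = 0 (should be 0)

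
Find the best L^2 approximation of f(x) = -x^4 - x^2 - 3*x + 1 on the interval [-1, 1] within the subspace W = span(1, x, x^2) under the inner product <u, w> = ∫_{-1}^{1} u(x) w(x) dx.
g(x) = -13*x^2/7 - 3*x + 38/35

The best approximation g ∈ W is the orthogonal projection of f onto W. Writing g = a_0 + a_1 x + a_2 x^2, the coefficients solve the normal equations G · a = b where
  G_{ij} = <φ_i, φ_j> and b_i = <f, φ_i>, with φ_0 = 1, φ_1 = x, φ_2 = x^2.
G =
  [2, 0, 2/3]
  [0, 2/3, 0]
  [2/3, 0, 2/5],
b = (14/15, -2, -2/105).
Solving gives a_0 = 38/35, a_1 = -3, a_2 = -13/7, so
  g(x) = -13*x^2/7 - 3*x + 38/35.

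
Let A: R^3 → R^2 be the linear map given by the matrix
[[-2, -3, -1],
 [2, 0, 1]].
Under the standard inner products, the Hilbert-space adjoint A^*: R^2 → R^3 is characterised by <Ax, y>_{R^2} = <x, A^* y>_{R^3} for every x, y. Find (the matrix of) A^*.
A^* = A^T =
[[-2, 2],
 [-3, 0],
 [-1, 1]]

For real matrices with standard dot products, the defining identity <Ax, y> = <x, A^* y> gives (Ax)^T y = x^T (A^*) y, i.e. x^T A^T y = x^T (A^*) y. Since this holds for all x, y, we must have A^* = A^T. Therefore
A^* =
[[-2, 2],
 [-3, 0],
 [-1, 1]].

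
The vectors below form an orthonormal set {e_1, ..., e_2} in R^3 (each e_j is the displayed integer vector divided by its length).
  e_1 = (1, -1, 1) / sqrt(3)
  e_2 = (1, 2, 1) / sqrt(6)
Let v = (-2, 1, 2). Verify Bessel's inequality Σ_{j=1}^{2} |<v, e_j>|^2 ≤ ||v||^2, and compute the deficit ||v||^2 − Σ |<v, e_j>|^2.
Σ |<v, e_j>|^2 = 1; ||v||^2 = 9; deficit = 8

Write each e_j = u_j / sqrt(<u_j, u_j>) where u_j is the displayed integer vector. Then <v, e_j> = <v, u_j> / sqrt(<u_j, u_j>), so |<v, e_j>|^2 = <v, u_j>^2 / <u_j, u_j>.
Coefficients: <v, e_1> = -1/sqrt(3), <v, e_2> = 2/sqrt(6).
Square and sum: Σ |<v, e_j>|^2 = 1.
Compute ||v||^2 = v·v = 9.
Deficit = 9 − 1 = 8 ≥ 0, confirming Bessel's inequality. (The deficit equals ||v − Σ <v,e_j> e_j||^2, the squared distance from v to span{e_j}.)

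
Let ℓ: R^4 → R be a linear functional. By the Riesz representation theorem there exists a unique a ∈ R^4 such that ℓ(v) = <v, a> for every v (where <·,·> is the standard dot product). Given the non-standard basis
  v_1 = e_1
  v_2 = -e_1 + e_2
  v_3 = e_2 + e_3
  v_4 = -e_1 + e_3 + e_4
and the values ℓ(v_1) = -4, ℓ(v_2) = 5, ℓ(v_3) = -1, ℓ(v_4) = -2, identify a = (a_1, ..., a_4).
a = (-4, 1, -2, -4)

Write a = (a_1, ..., a_4) in the standard basis. For each basis vector v_i, ℓ(v_i) = <v_i, a> is a linear equation in the a_j's. Collect the n equations into a matrix system V a = ℓ, where row i of V is v_i (expressed in the standard basis). Since V is invertible (lower-triangular with 1s on the diagonal, up to permutation), solve by back-substitution:
  V =
[[1, 0, 0, 0],
 [-1, 1, 0, 0],
 [0, 1, 1, 0],
 [-1, 0, 1, 1]]
  V a = (-4, 5, -1, -2)
Solving gives a = (-4, 1, -2, -4).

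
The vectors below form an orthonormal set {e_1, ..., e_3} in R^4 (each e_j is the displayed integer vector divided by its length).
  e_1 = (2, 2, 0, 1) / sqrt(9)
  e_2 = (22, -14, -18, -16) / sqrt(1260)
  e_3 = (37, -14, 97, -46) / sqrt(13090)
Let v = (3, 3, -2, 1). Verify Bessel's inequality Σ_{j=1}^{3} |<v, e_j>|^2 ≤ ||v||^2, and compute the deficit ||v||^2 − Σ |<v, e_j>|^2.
Σ |<v, e_j>|^2 = 8433/374; ||v||^2 = 23; deficit = 169/374

Write each e_j = u_j / sqrt(<u_j, u_j>) where u_j is the displayed integer vector. Then <v, e_j> = <v, u_j> / sqrt(<u_j, u_j>), so |<v, e_j>|^2 = <v, u_j>^2 / <u_j, u_j>.
Coefficients: <v, e_1> = 13/sqrt(9), <v, e_2> = 44/sqrt(1260), <v, e_3> = -171/sqrt(13090).
Square and sum: Σ |<v, e_j>|^2 = 8433/374.
Compute ||v||^2 = v·v = 23.
Deficit = 23 − 8433/374 = 169/374 ≥ 0, confirming Bessel's inequality. (The deficit equals ||v − Σ <v,e_j> e_j||^2, the squared distance from v to span{e_j}.)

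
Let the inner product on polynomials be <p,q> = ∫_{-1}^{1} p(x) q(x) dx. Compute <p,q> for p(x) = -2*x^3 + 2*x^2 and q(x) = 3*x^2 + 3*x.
<p,q> = 0

Expand the product: p(x)·q(x) = -6*x^5 + 6*x^3.
∫_{-1}^{1} of each monomial x^k gives [2/(k+1) if k even, 0 if k odd]. Integrating term-by-term (or equivalently evaluating the antiderivative F(x) = -x^6 + 3*x^4/2 at the endpoints):
  F(1) − F(−1) = 1/2 − (1/2) = 0.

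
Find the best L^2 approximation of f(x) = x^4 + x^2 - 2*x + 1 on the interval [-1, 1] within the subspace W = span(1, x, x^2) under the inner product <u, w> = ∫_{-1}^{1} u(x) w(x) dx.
g(x) = 13*x^2/7 - 2*x + 32/35

The best approximation g ∈ W is the orthogonal projection of f onto W. Writing g = a_0 + a_1 x + a_2 x^2, the coefficients solve the normal equations G · a = b where
  G_{ij} = <φ_i, φ_j> and b_i = <f, φ_i>, with φ_0 = 1, φ_1 = x, φ_2 = x^2.
G =
  [2, 0, 2/3]
  [0, 2/3, 0]
  [2/3, 0, 2/5],
b = (46/15, -4/3, 142/105).
Solving gives a_0 = 32/35, a_1 = -2, a_2 = 13/7, so
  g(x) = 13*x^2/7 - 2*x + 32/35.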